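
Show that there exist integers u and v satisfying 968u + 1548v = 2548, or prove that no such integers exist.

Every value of 968u + 1548v is a multiple of gcd(968, 1548) = 4; since 4 ∣ 2548, solutions exist.
Dividing through by 4 reduces the equation to 242u + 387v = 637.
Dividing repeatedly: 387 = 1·242 + 145, 242 = 1·145 + 97, 145 = 1·97 + 48, 97 = 2·48 + 1, 48 = 48·1 + 0.
Unwinding: 1 = 97 − 2·48 = 97 − 2·(145 − 1·97) = −2·145 + 3·97 = −2·145 + 3·(242 − 1·145) = 3·242 − 5·145 = 3·242 − 5·(387 − 1·242) = −5·387 + 8·242, i.e. 242·8 + 387·(-5) = 1.
Multiplying through by 637: u = 8·637 = 5096, v = (-5)·637 = -3185 is a solution.
Shifting by a multiple of (387, −242) keeps it a solution: u = 5096 − 13·387 = 65, v = -3185 + 13·242 = -39.
Check: 968·65 + 1548·(-39) = 62920 − 60372 = 2548. ✓

u = 65, v = -39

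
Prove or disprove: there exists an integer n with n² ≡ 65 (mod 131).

n = 117

Take n = 117. Then 117² = 13689 = 104·131 + 65, so 117² ≡ 65 (mod 131).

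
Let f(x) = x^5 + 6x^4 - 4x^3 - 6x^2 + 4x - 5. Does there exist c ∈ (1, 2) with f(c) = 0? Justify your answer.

f(1) = -4 and f(2) = 75, which have opposite signs.
f is continuous everywhere (it is a polynomial), in particular on [1, 2].
So by the Intermediate Value Theorem there is a c strictly between 1 and 2 with f(c) = 0.

Yes, such a c exists.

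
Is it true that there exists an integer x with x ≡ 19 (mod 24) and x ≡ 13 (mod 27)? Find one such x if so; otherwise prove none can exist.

x = 67

Here gcd(24, 27) = 3, and both 19 and 13 leave remainder 1 mod 3, so the system is consistent.
The integers ≡ 19 (mod 24) are 19, 43, 67, …; their remainders mod 27 are 19, 16, 13, so x = 67 is the first that is ≡ 13 (mod 27).
Indeed 67 ≡ 19 (mod 24) and 67 ≡ 13 (mod 27).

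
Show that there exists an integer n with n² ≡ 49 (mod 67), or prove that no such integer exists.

n = 60

Take n = 60. Then 60² = 3600 = 53·67 + 49, so 60² ≡ 49 (mod 67).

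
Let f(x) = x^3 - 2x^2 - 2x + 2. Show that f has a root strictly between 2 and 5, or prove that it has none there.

Yes, f has a root in the interval.

f(2) = -2 and f(5) = 67, which have opposite signs.
Since f is a polynomial it is continuous on [2, 5].
By the Intermediate Value Theorem f must vanish at some point of (2, 5).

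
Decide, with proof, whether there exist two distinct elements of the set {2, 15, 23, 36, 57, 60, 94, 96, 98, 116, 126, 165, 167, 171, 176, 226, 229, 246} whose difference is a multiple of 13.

2 and 15 are such a pair.

Both 2 and 15 leave remainder 2 on division by 13; their difference 13 = 1·13 is a multiple of 13.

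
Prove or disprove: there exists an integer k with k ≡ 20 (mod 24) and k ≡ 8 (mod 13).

k = 164

The moduli 24 and 13 are coprime, so by the Chinese Remainder Theorem a unique solution modulo 312 exists.
Any solution of the first congruence is k = 20 + 24t; substituting into the second, 24t ≡ 8 − 20 ≡ 1 (mod 13).
24 ≡ 11 (mod 13), so this reads 11t ≡ 1 (mod 13). Invert 11 mod 13 by the Euclidean algorithm: 13 = 1·11 + 2, 11 = 5·2 + 1, 2 = 2·1 + 0; back-substituting, 1 = 11 − 5·2 = 11 − 5·(13 − 1·11) = −5·13 + 6·11. Hence 11·6 ≡ 1, so 11⁻¹ ≡ 6 (mod 13).
Therefore t ≡ 6·1 = 6 (mod 13).
With t = 6: k = 20 + 24·6 = 164.
Check: 164 mod 24 = 20, 164 mod 13 = 8. ✓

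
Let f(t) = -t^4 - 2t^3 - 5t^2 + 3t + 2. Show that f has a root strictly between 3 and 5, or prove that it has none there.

f(3) = -169 and f(5) = -983, both negative, so a sign-change argument is unavailable; we show f keeps this sign on the whole interval.
Shift to the endpoint 3: with t = 3 + u (0 < u < 2), one computes f(3 + u) = -u^4 - 14u^3 - 77u^2 - 189u - 169.
All 5 nonzero coefficients of this polynomial in u are negative; hence for u > 0 the value is a sum of negative terms (the constant -169 among them).
Therefore f(t) < 0 throughout (3, 5), and f has no zero there.

No such root exists.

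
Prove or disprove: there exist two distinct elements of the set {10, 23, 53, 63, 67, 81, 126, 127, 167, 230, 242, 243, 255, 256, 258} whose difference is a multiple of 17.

No such pair exists.

Two integers differ by a multiple of 17 exactly when they have the same residue mod 17. The residues are 10↦10, 23↦6, 53↦2, 63↦12, 67↦16, 81↦13, 126↦7, 127↦8, 167↦14, 230↦9, 242↦4, 243↦5, 255↦0, 256↦1, 258↦3.
These 15 residues are pairwise different, hence no difference of two elements is divisible by 17.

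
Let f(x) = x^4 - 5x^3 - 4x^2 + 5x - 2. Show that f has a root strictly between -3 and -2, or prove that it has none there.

The endpoint values f(-3) = 163 and f(-2) = 28 are both positive. Claim: f(x) > 0 for every x in (-3, -2).
Shift to the endpoint -2: with x = -2 − u (0 < u < 1), one computes f(-2 − u) = u^4 + 13u^3 + 50u^2 + 71u + 28.
All 5 nonzero coefficients of this polynomial in u are positive; hence for u > 0 the value is a sum of positive terms (the constant 28 among them).
Therefore f(x) > 0 throughout (-3, -2), and f has no zero there.

No.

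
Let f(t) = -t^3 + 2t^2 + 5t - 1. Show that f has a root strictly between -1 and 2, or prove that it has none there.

Such a root exists.

f(-1) = -3 and f(2) = 9, which have opposite signs.
As a polynomial, f is continuous on every closed interval.
By the Intermediate Value Theorem, f takes the value 0 somewhere in the open interval.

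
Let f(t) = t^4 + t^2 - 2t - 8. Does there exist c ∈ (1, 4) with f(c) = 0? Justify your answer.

f(1) = -8 and f(4) = 256, which have opposite signs.
As a polynomial, f is continuous on every closed interval.
By the Intermediate Value Theorem, f takes the value 0 somewhere in the open interval.

Yes, f has a root in the interval.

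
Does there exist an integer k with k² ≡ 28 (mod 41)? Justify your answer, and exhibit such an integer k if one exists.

41 is prime, so by Euler's criterion 28 is a square mod 41 iff 28^((41−1)/2) = 28^20 ≡ 1 (mod 41).
Squaring successively (mod 41): 28^2 = 784 ≡ 5; 28^4 ≡ 5² = 25 ≡ 25; 28^8 ≡ 25² = 625 ≡ 10; 28^16 ≡ 10² = 100 ≡ 18.
Since 20 = 16 + 4, 28^20 ≡ 18 · 25; multiplying out mod 41: 18·25 = 450 ≡ 40. Thus 28^20 ≡ 40 ≡ −1 (mod 41).
By Euler's criterion 28 is a quadratic non-residue mod 41: no k satisfies k² ≡ 28 (mod 41).

No, no such integer exists.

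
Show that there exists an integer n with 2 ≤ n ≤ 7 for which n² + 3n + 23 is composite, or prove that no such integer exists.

At n = 2: 2² + 3·2 + 23 = 33 = 3·11, which is composite.

n = 2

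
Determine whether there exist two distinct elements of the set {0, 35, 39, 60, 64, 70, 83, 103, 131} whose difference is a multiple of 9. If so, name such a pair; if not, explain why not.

There is no such pair.

Residues mod 9: 0↦0, 35↦8, 39↦3, 60↦6, 64↦1, 70↦7, 83↦2, 103↦4, 131↦5.
All 9 residues are distinct, so no two elements differ by a multiple of 9.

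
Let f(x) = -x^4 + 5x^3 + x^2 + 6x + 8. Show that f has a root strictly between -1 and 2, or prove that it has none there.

Yes, f has a root in the interval.

f(-1) = -3 and f(2) = 48, which have opposite signs.
As a polynomial, f is continuous on every closed interval.
By the Intermediate Value Theorem f must vanish at some point of (-1, 2).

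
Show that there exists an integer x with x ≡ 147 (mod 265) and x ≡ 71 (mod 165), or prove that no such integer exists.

There is no such integer.

gcd(265, 165) = 5. If x ≡ 147 (mod 265) and x ≡ 71 (mod 165), then x ≡ 147 (mod 5) and x ≡ 71 (mod 5).
These are incompatible: 147 − 71 = 76 is not divisible by 5.
Therefore no such x exists.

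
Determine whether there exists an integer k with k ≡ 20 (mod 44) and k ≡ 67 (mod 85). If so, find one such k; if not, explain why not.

k = 152

The moduli 44 and 85 are coprime, so by the Chinese Remainder Theorem a unique solution modulo 3740 exists.
Any solution of the first congruence is k = 20 + 44t; substituting into the second, 44t ≡ 67 − 20 ≡ 47 (mod 85).
Note 44·29 = 1276 ≡ 1 (mod 85) (as 1276 − 1 = 15·85), so 44⁻¹ ≡ 29.
Therefore t ≡ 29·47 = 1363 ≡ 3 (mod 85).
With t = 3: k = 20 + 44·3 = 152.
Verify: 152 = 3·44 + 20 and 152 = 1·85 + 67. ✓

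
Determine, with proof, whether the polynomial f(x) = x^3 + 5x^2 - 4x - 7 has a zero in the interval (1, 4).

Such a root exists.

f(1) = -5 and f(4) = 121, which have opposite signs.
f is continuous everywhere (it is a polynomial), in particular on [1, 4].
By the Intermediate Value Theorem f must vanish at some point of (1, 4).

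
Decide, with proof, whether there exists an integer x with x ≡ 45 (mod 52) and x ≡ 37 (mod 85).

gcd(52, 85) = 1, so the Chinese Remainder Theorem guarantees exactly one residue class mod 4420 satisfying both.
Any solution of the first congruence is x = 45 + 52t; substituting into the second, 52t ≡ 37 − 45 ≡ 77 (mod 85).
Note 52·18 = 936 ≡ 1 (mod 85) (as 936 − 1 = 11·85), so 52⁻¹ ≡ 18.
Multiplying by 18: t ≡ 18·77 = 1386 ≡ 26 (mod 85).
Taking t = 26 gives x = 45 + 52·26 = 1397.
Indeed 1397 ≡ 45 (mod 52) and 1397 ≡ 37 (mod 85).

x = 1397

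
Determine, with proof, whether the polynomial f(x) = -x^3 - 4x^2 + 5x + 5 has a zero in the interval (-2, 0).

f(-2) = -13 and f(0) = 5, which have opposite signs.
Since f is a polynomial it is continuous on [-2, 0].
By the Intermediate Value Theorem f must vanish at some point of (-2, 0).

Yes, f has a root in the interval.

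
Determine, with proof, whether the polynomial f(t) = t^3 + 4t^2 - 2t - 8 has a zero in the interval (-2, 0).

Yes, f has a root in the interval.

f(-2) = 4 and f(0) = -8, which have opposite signs.
As a polynomial, f is continuous on every closed interval.
By the Intermediate Value Theorem, f takes the value 0 somewhere in the open interval.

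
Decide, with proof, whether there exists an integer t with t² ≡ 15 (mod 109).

Take t = 48. Then 48² = 2304 = 21·109 + 15, so 48² ≡ 15 (mod 109).

t = 48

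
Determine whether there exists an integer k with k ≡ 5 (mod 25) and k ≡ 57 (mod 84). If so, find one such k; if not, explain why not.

k = 1905

gcd(25, 84) = 1, so the Chinese Remainder Theorem guarantees exactly one residue class mod 2100 satisfying both.
Any solution of the first congruence is k = 5 + 25t; substituting into the second, 25t ≡ 57 − 5 ≡ 52 (mod 84).
Invert 25 mod 84 by the Euclidean algorithm: 84 = 3·25 + 9, 25 = 2·9 + 7, 9 = 1·7 + 2, 7 = 3·2 + 1, 2 = 2·1 + 0; back-substituting, 1 = 7 − 3·2 = 7 − 3·(9 − 1·7) = −3·9 + 4·7 = −3·9 + 4·(25 − 2·9) = 4·25 − 11·9 = 4·25 − 11·(84 − 3·25) = −11·84 + 37·25. Hence 25·37 ≡ 1, so 25⁻¹ ≡ 37 (mod 84).
Therefore t ≡ 37·52 = 1924 ≡ 76 (mod 84).
With t = 76: k = 5 + 25·76 = 1905.
Verify: 1905 = 76·25 + 5 and 1905 = 22·84 + 57. ✓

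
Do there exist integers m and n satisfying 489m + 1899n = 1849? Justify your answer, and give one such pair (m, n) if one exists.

gcd(489, 1899) = 3, so every integer of the form 489m + 1899n is a multiple of 3.
However 1849 leaves remainder 1 on division by 3.
Therefore 489m + 1899n = 1849 has no solution in integers.

No, no such integers exist.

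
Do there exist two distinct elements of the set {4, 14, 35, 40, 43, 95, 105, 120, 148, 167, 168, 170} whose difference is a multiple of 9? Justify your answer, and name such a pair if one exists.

4 mod 9 = 4 and 40 mod 9 = 4, so 40 − 4 = 36 = 4·9.

4 and 40 are such a pair.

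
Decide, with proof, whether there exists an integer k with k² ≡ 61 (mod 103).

k = 79 works: 79² = 6241, and 6241 − 61 = 6180 = 60·103.

k = 79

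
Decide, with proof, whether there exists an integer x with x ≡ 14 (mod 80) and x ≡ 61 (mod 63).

Since 80 and 63 share no common factor, CRT says the pair of congruences has a solution (unique mod 5040).
Any solution of the first congruence is x = 14 + 80t; substituting into the second, 80t ≡ 61 − 14 ≡ 47 (mod 63).
80 ≡ 17 (mod 63), so this reads 17t ≡ 47 (mod 63). Note 17·26 = 442 ≡ 1 (mod 63) (as 442 − 1 = 7·63), so 17⁻¹ ≡ 26.
Multiplying by 26: t ≡ 26·47 = 1222 ≡ 25 (mod 63).
Taking t = 25 gives x = 14 + 80·25 = 2014.
Check: 2014 mod 80 = 14, 2014 mod 63 = 61. ✓

x = 2014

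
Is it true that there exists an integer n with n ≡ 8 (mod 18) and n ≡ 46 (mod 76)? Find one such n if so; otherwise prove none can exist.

n = 350

Here gcd(18, 76) = 2, and both 8 and 46 leave remainder 0 mod 2, so the system is consistent.
Write n = 8 + 18t. Then 18t ≡ 46 − 8 ≡ 38 (mod 76); dividing through by 2 gives 9t ≡ 19 (mod 38).
Invert 9 mod 38 by the Euclidean algorithm: 38 = 4·9 + 2, 9 = 4·2 + 1, 2 = 2·1 + 0; back-substituting, 1 = 9 − 4·2 = 9 − 4·(38 − 4·9) = −4·38 + 17·9. Hence 9·17 ≡ 1, so 9⁻¹ ≡ 17 (mod 38).
Multiplying by 17: t ≡ 17·19 = 323 ≡ 19 (mod 38).
Then n = 8 + 18·19 = 350.
Check: 350 mod 18 = 8, 350 mod 76 = 46. ✓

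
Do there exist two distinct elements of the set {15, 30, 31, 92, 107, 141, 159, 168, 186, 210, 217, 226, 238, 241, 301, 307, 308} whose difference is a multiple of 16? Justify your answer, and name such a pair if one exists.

The pair (15, 31) works.

Both 15 and 31 leave remainder 15 on division by 16; their difference 16 = 1·16 is a multiple of 16.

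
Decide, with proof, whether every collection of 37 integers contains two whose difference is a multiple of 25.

Yes, this is always true.

There are exactly 25 possible remainders on division by 25.
Since 37 > 25, two of the 37 integers must share a residue class by the pigeonhole principle; call them a and b.
Equal remainders mean a − b ≡ 0 (mod 25), so 25 divides their difference.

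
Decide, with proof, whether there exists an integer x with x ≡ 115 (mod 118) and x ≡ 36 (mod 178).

gcd(118, 178) = 2. If x ≡ 115 (mod 118) and x ≡ 36 (mod 178), then x ≡ 115 (mod 2) and x ≡ 36 (mod 2).
However 115 ≡ 1 and 36 ≡ 0 (mod 2), and 1 ≠ 0.
Therefore no such x exists.

No, no such integer exists.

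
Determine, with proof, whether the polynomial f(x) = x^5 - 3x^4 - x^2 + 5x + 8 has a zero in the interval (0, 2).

Yes, f has a root in the interval.

f(0) = 8 and f(2) = -2, which have opposite signs.
f is continuous everywhere (it is a polynomial), in particular on [0, 2].
By the Intermediate Value Theorem f must vanish at some point of (0, 2).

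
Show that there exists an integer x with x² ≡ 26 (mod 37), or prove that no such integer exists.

x = 10

x = 10 works: 10² = 100, and 100 − 26 = 74 = 2·37.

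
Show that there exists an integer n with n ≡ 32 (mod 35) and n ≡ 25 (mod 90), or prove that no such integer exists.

No such integer exists.

Both moduli are multiples of 5 = gcd(35, 90), so any solution would satisfy n ≡ 32 and n ≡ 25 modulo 5 simultaneously.
These are incompatible: 32 − 25 = 7 is not divisible by 5.
So no integer satisfies both congruences.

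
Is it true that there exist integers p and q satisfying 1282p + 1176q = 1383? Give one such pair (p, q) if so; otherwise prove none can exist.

Both 1282 and 1176 are divisible by gcd(1282, 1176) = 2, hence so is any combination 1282p + 1176q.
However 1383 leaves remainder 1 on division by 2.
Therefore 1282p + 1176q = 1383 has no solution in integers.

No, no such integers exist.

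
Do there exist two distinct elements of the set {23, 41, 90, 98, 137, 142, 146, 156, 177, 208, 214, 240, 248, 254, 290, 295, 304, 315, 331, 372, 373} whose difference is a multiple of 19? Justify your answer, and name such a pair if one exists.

The pair (23, 137) works.

Both 23 and 137 leave remainder 4 on division by 19; their difference 114 = 6·19 is a multiple of 19.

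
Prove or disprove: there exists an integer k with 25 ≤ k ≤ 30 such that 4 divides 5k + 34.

k = 26

At k = 26 we get 5·26 + 34 = 164, and 164 = 4·41.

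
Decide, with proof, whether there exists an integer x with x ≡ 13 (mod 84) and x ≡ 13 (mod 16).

x = 13

Here gcd(84, 16) = 4, and both 13 and 13 leave remainder 1 mod 4, so the system is consistent.
The smallest candidate x = 13 works directly: 13 ≡ 13 (mod 16).
Indeed 13 ≡ 13 (mod 84) and 13 ≡ 13 (mod 16).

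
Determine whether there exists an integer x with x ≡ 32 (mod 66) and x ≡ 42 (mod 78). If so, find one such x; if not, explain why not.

No, no such integer exists.

gcd(66, 78) = 6. If x ≡ 32 (mod 66) and x ≡ 42 (mod 78), then x ≡ 32 (mod 6) and x ≡ 42 (mod 6).
However 32 ≡ 2 and 42 ≡ 0 (mod 6), and 2 ≠ 0.
So no integer satisfies both congruences.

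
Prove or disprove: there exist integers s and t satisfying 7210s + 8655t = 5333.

Any value of 7210s + 8655t is a multiple of gcd(7210, 8655) = 5.
However 5333 leaves remainder 3 on division by 5.
So the equation is unsolvable over ℤ.

There are no such integers.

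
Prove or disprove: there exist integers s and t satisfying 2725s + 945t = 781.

No, no such integers exist.

Any value of 2725s + 945t is a multiple of gcd(2725, 945) = 5.
But 781 is not a multiple of 5 (it leaves remainder 1).
Hence no integers s, t satisfy the equation.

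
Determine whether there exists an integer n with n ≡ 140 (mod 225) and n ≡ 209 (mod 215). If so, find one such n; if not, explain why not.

Reduce both congruences modulo 5, which divides 225 and 215: they say n ≡ 140 (mod 5) and n ≡ 209 (mod 5).
But 140 mod 5 = 0 while 209 mod 5 = 4, a contradiction.
Therefore no such n exists.

No, no such integer exists.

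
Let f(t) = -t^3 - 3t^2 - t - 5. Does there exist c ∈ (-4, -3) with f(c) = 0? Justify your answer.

Such a root exists.

f(-4) = 15 and f(-3) = -2, which have opposite signs.
f is continuous everywhere (it is a polynomial), in particular on [-4, -3].
So by the Intermediate Value Theorem there is a c strictly between -4 and -3 with f(c) = 0.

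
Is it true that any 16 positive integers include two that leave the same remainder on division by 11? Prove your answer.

Partition the integers by their residue mod 11; there are 11 classes.
Placing 16 integers into 11 classes, some class receives at least two — say a and b.
So a and b have equal remainders mod 11, which is exactly what was to be shown.

Yes, this is always true.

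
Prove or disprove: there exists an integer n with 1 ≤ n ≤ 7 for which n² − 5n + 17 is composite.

The values for n = 1, 2, …, 7 are 13, 11, 11, 13, 17, 23, 31, and each of these is prime.
So no value in the range makes the expression composite.

No such integer n in that range exists.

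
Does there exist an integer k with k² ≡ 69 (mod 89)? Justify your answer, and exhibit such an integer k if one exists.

k = 43

Take k = 43. Then 43² = 1849 = 20·89 + 69, so 43² ≡ 69 (mod 89).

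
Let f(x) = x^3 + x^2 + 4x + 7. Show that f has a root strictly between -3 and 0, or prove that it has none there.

f(-3) = -23 and f(0) = 7, which have opposite signs.
Since f is a polynomial it is continuous on [-3, 0].
By the Intermediate Value Theorem, f takes the value 0 somewhere in the open interval.

Yes, f has a root in the interval.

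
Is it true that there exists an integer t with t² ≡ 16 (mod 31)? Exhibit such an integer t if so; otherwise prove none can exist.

t = 27 works: 27² = 729, and 729 − 16 = 713 = 23·31.

t = 27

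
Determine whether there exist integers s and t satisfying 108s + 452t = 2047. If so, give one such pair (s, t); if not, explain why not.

No, no such integers exist.

Both 108 and 452 are divisible by gcd(108, 452) = 4, hence so is any combination 108s + 452t.
However 2047 leaves remainder 3 on division by 4.
So the equation is unsolvable over ℤ.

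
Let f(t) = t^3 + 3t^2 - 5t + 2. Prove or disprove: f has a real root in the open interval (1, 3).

The endpoint values f(1) = 1 and f(3) = 41 are both positive. Claim: f(t) > 0 for every t in (1, 3).
Substitute t = 1 + u, where 0 < u < 2 on the interval. Expanding, f(1 + u) = u^3 + 6u^2 + 4u + 1.
The nonzero coefficients here are all positive, so for u > 0 every term is positive (or zero), and the constant term 1 is strictly positive.
Therefore f(t) > 0 throughout (1, 3), and f has no zero there.

No such root exists.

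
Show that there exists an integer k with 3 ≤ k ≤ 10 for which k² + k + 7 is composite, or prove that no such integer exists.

At k = 4: 4² + 4 + 7 = 27 = 3·9, which is composite.

k = 4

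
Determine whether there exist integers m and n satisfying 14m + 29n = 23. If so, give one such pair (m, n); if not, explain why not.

m = 12, n = -5

Since gcd(14, 29) = 1, every integer is an integer combination of 14 and 29.
Run the Euclidean algorithm on 29 and 14: 29 = 2·14 + 1, 14 = 14·1 + 0.
Back-substituting, 1 = 29 − 2·14; that is, 14·(-2) + 29·1 = 1.
Scaling by 23 gives the particular solution (m, n) = (-46, 23).
Adding 2·29 to m and subtracting 2·14 from n gives the tidier solution (12, -5).
Indeed 14·12 + 29·(-5) = 168 − 145 = 23.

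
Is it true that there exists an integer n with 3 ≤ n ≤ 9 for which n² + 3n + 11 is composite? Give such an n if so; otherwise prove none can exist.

n = 7

At n = 7: 7² + 3·7 + 11 = 81 = 3·27, which is composite.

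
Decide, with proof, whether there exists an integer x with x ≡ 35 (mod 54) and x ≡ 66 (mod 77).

x = 143

The moduli 54 and 77 are coprime, so by the Chinese Remainder Theorem a unique solution modulo 4158 exists.
Any solution of the first congruence is x = 35 + 54t; substituting into the second, 54t ≡ 66 − 35 ≡ 31 (mod 77).
Note 54·10 = 540 ≡ 1 (mod 77) (as 540 − 1 = 7·77), so 54⁻¹ ≡ 10.
Therefore t ≡ 10·31 = 310 ≡ 2 (mod 77).
With t = 2: x = 35 + 54·2 = 143.
Indeed 143 ≡ 35 (mod 54) and 143 ≡ 66 (mod 77).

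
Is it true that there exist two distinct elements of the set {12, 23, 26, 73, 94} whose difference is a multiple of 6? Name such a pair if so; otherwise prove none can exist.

Two integers differ by a multiple of 6 exactly when they have the same residue mod 6. The residues are 12↦0, 23↦5, 26↦2, 73↦1, 94↦4.
All 5 residues are distinct, so no two elements differ by a multiple of 6.

No such pair exists.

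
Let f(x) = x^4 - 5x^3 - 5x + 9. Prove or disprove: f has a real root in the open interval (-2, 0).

No.

f(-2) = 75 and f(0) = 9, both positive, so a sign-change argument is unavailable; we show f keeps this sign on the whole interval.
Substitute x = −u, where 0 < u < 2 on the interval. Expanding, f(−u) = u^4 + 5u^3 + 5u + 9.
All 4 nonzero coefficients of this polynomial in u are positive; hence for u > 0 the value is a sum of positive terms (the constant 9 among them).
So f is strictly positive on (-2, 0); no root exists in the interval.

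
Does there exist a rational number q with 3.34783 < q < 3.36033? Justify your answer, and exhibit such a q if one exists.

q = 47/14

Scale by 14: the interval becomes (46.86962, 47.04462), which contains the integer 47.
Hence 47/14 is a rational number with 3.34783 < 47/14 < 3.36033.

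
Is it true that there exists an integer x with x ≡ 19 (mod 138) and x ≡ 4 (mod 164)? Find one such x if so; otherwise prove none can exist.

No such integer exists.

gcd(138, 164) = 2. If x ≡ 19 (mod 138) and x ≡ 4 (mod 164), then x ≡ 19 (mod 2) and x ≡ 4 (mod 2).
But 19 mod 2 = 1 while 4 mod 2 = 0, a contradiction.
Therefore no such x exists.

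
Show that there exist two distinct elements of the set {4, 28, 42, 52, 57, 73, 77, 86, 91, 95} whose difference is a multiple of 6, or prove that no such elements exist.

Yes: 4 and 28.

Both 4 and 28 leave remainder 4 on division by 6; their difference 24 = 4·6 is a multiple of 6.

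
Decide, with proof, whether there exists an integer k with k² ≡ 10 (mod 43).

k = 15

Take k = 15. Then 15² = 225 = 5·43 + 10, so 15² ≡ 10 (mod 43).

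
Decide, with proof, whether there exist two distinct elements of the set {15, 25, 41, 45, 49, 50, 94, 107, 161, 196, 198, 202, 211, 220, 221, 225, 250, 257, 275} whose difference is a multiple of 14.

Reduce each element mod 14: 15↦1, 25↦11, 41↦13, 45↦3, 49↦7, 50↦8, 94↦10, 107↦9, 161↦7, 196↦0, 198↦2, 202↦6, 211↦1, 220↦10, 221↦11, 225↦1, 250↦12, 257↦5, 275↦9. The residue 1 repeats (at 15 and 211), and 211 − 15 = 196 = 14·14.

15 and 211 are such a pair.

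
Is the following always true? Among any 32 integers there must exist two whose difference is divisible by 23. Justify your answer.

Each integer lies in one of the 23 residue classes modulo 23.
Placing 32 integers into 23 classes, some class receives at least two — say a and b.
Equal remainders mean a − b ≡ 0 (mod 23), so 23 divides their difference.

Yes.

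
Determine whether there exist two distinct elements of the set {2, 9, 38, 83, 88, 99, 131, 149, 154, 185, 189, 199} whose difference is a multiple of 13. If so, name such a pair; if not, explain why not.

There is no such pair.

Two integers differ by a multiple of 13 exactly when they have the same residue mod 13. The residues are 2↦2, 9↦9, 38↦12, 83↦5, 88↦10, 99↦8, 131↦1, 149↦6, 154↦11, 185↦3, 189↦7, 199↦4.
All 12 residues are distinct, so no two elements differ by a multiple of 13.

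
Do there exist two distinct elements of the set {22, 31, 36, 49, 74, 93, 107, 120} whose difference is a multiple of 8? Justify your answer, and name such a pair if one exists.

No such pair exists.

Residues mod 8: 22↦6, 31↦7, 36↦4, 49↦1, 74↦2, 93↦5, 107↦3, 120↦0.
These 8 residues are pairwise different, hence no difference of two elements is divisible by 8.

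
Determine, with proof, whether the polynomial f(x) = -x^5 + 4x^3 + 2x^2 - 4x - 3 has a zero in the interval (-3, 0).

Yes, f has a root in the interval.

f(-3) = 162 and f(0) = -3, which have opposite signs.
f is continuous everywhere (it is a polynomial), in particular on [-3, 0].
By the Intermediate Value Theorem f must vanish at some point of (-3, 0).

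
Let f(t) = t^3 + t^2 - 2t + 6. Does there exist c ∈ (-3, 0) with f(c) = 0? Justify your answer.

f(-3) = -6 and f(0) = 6, which have opposite signs.
As a polynomial, f is continuous on every closed interval.
The Intermediate Value Theorem then guarantees some c ∈ (-3, 0) with f(c) = 0.

Such a root exists.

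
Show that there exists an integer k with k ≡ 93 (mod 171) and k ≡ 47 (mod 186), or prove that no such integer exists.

gcd(171, 186) = 3. If k ≡ 93 (mod 171) and k ≡ 47 (mod 186), then k ≡ 93 (mod 3) and k ≡ 47 (mod 3).
These are incompatible: 93 − 47 = 46 is not divisible by 3.
Hence the system has no solution.

No such integer exists.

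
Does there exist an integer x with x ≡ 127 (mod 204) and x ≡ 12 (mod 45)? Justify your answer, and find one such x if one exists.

There is no such integer.

Both moduli are multiples of 3 = gcd(204, 45), so any solution would satisfy x ≡ 127 and x ≡ 12 modulo 3 simultaneously.
These are incompatible: 127 − 12 = 115 is not divisible by 3.
So no integer satisfies both congruences.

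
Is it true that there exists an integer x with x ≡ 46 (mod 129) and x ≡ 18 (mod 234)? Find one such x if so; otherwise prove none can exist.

No, no such integer exists.

gcd(129, 234) = 3. If x ≡ 46 (mod 129) and x ≡ 18 (mod 234), then x ≡ 46 (mod 3) and x ≡ 18 (mod 3).
However 46 ≡ 1 and 18 ≡ 0 (mod 3), and 1 ≠ 0.
Hence the system has no solution.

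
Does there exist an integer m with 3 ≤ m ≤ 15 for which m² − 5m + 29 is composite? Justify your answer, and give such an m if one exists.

m = 9

At m = 9: 9² − 5·9 + 29 = 65 = 5·13, which is composite.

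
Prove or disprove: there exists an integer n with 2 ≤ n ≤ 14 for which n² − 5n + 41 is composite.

At n = 8: 8² − 5·8 + 41 = 65 = 5·13, which is composite.

n = 8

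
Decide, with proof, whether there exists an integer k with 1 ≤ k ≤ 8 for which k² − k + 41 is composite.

No, no such integer k in that range exists.

The values for k = 1, 2, …, 8 are 41, 43, 47, 53, 61, 71, 83, 97, and each of these is prime.
So no value in the range makes the expression composite.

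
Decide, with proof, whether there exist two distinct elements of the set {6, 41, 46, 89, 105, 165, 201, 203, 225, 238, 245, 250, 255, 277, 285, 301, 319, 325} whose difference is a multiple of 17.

Both 41 and 245 leave remainder 7 on division by 17; their difference 204 = 12·17 is a multiple of 17.

41 and 245 are such a pair.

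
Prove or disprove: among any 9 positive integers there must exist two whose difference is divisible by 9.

Take the 9 consecutive integers 42, 43, …, 50: their residues mod 9 are all distinct because 9 ≤ 9.
No two share a residue, so no pair has difference divisible by 9; the claim fails for this set.

No; for instance {42, 43, 44, 45, 46, 47, 48, 49, 50} is a counterexample.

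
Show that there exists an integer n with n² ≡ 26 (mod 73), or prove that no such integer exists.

73 is prime, so by Euler's criterion 26 is a square mod 73 iff 26^((73−1)/2) = 26^36 ≡ 1 (mod 73).
Repeated squaring mod 73: 26^2 = 676 ≡ 19; 26^4 ≡ 19² = 361 ≡ 69; 26^8 ≡ 69² = 4761 ≡ 16; 26^16 ≡ 16² = 256 ≡ 37; 26^32 ≡ 37² = 1369 ≡ 55.
Since 36 = 32 + 4, 26^36 ≡ 55 · 69; multiplying out mod 73: 55·69 = 3795 ≡ 72. Thus 26^36 ≡ 72 ≡ −1 (mod 73).
By Euler's criterion 26 is a quadratic non-residue mod 73: no n satisfies n² ≡ 26 (mod 73).

There is no such integer.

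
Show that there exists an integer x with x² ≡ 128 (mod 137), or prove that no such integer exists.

x = 111

x = 111 works: 111² = 12321, and 12321 − 128 = 12193 = 89·137.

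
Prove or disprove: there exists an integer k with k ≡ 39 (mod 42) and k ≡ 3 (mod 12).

gcd(42, 12) = 6. A simultaneous solution exists iff 39 ≡ 3 (mod 6); here 39 mod 6 = 3 = 3 mod 6, so it does.
The smallest candidate k = 39 works directly: 39 ≡ 3 (mod 12).
Check: 39 mod 42 = 39, 39 mod 12 = 3. ✓

k = 39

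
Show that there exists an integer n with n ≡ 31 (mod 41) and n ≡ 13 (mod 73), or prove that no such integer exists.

n = 2860

gcd(41, 73) = 1, so the Chinese Remainder Theorem guarantees exactly one residue class mod 2993 satisfying both.
Write n = 31 + 41t and require 31 + 41t ≡ 13 (mod 73), i.e. 41t ≡ 55 (mod 73).
Invert 41 mod 73 by the Euclidean algorithm: 73 = 1·41 + 32, 41 = 1·32 + 9, 32 = 3·9 + 5, 9 = 1·5 + 4, 5 = 1·4 + 1, 4 = 4·1 + 0; back-substituting, 1 = 5 − 1·4 = 5 − (9 − 1·5) = −9 + 2·5 = −9 + 2·(32 − 3·9) = 2·32 − 7·9 = 2·32 − 7·(41 − 1·32) = −7·41 + 9·32 = −7·41 + 9·(73 − 1·41) = 9·73 − 16·41. Hence 41·(-16) ≡ 1, so 41⁻¹ ≡ -16 ≡ 57 (mod 73).
Multiplying by 57: t ≡ 57·55 = 3135 ≡ 69 (mod 73).
With t = 69: n = 31 + 41·69 = 2860.
Check: 2860 mod 41 = 31, 2860 mod 73 = 13. ✓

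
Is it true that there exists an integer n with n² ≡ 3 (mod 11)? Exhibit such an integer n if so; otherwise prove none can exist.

n = 6

Take n = 6. Then 6² = 36 = 3·11 + 3, so 6² ≡ 3 (mod 11).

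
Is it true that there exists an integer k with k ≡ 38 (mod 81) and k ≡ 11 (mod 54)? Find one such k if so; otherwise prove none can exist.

gcd(81, 54) = 27. A simultaneous solution exists iff 38 ≡ 11 (mod 27); here 38 mod 27 = 11 = 11 mod 27, so it does.
List candidates k ≡ 38 (mod 81): 38, 119. Modulo 54 these are 38, 11; 119 gives 11 as required.
Check: 119 mod 81 = 38, 119 mod 54 = 11. ✓

k = 119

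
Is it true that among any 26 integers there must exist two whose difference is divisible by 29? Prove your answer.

Take the 26 consecutive integers 35, 36, …, 60: their residues mod 29 are all distinct because 26 ≤ 29.
Any two of them differ by at most 25 < 29 and by at least 1, so no difference is a multiple of 29.

No; for instance {35, 36, 37, 38, 39, 40, 41, 42, 43, 44, 45, 46, 47, 48, 49, 50, 51, 52, 53, 54, 55, 56, 57, 58, 59, 60} is a counterexample.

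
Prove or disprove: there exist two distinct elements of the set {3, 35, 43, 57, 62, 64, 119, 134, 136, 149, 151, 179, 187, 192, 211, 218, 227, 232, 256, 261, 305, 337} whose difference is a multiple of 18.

Yes: 3 and 57.

3 mod 18 = 3 and 57 mod 18 = 3, so 57 − 3 = 54 = 3·18.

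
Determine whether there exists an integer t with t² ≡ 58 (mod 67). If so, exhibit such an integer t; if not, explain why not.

No, no such integer exists.

Apply Euler's criterion with the prime 67: 58 is a quadratic residue iff 58^33 ≡ 1 (mod 67), and a non-residue iff it is ≡ −1.
Repeated squaring mod 67: 58^2 = 3364 ≡ 14; 58^4 ≡ 14² = 196 ≡ 62; 58^8 ≡ 62² = 3844 ≡ 25; 58^16 ≡ 25² = 625 ≡ 22; 58^32 ≡ 22² = 484 ≡ 15.
Since 33 = 32 + 1, 58^33 ≡ 15 · 58; multiplying out mod 67: 15·58 = 870 ≡ 66. Thus 58^33 ≡ 66 ≡ −1 (mod 67).
The value −1 means 58 is a non-residue modulo 67, so t² ≡ 58 (mod 67) is impossible.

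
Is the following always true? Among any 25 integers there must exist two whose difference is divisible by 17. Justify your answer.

There are exactly 17 possible remainders on division by 17.
With 25 integers and only 17 classes, the pigeonhole principle forces two of them, say a and b, into the same class.
Equal remainders mean a − b ≡ 0 (mod 17), so 17 divides their difference.

Yes, this is always true.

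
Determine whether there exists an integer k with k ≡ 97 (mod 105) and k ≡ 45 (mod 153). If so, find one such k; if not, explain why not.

There is no such integer.

gcd(105, 153) = 3. If k ≡ 97 (mod 105) and k ≡ 45 (mod 153), then k ≡ 97 (mod 3) and k ≡ 45 (mod 3).
But 97 mod 3 = 1 while 45 mod 3 = 0, a contradiction.
So no integer satisfies both congruences.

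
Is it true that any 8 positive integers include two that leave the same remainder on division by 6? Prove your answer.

True.

Each integer lies in one of the 6 residue classes modulo 6.
With 8 integers and only 6 classes, the pigeonhole principle forces two of them, say a and b, into the same class.
That is, a and b leave the same remainder on division by 6, as claimed.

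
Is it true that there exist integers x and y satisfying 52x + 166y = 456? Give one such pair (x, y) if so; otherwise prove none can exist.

x = 79, y = -22

Since gcd(52, 166) = 2 and 456 = 2·228, Bézout's identity guarantees a solution.
Dividing through by 2 reduces the equation to 26x + 83y = 228.
Dividing repeatedly: 83 = 3·26 + 5, 26 = 5·5 + 1, 5 = 5·1 + 0.
Working back up the chain: 1 = 26 − 5·5 = 26 − 5·(83 − 3·26) = −5·83 + 16·26. So 26·16 + 83·(-5) = 1.
Multiplying through by 228: x = 16·228 = 3648, y = (-5)·228 = -1140 is a solution.
Subtracting 43·83 from x and adding 43·26 to y gives the tidier solution (79, -22).
Check: 52·79 + 166·(-22) = 4108 − 3652 = 456. ✓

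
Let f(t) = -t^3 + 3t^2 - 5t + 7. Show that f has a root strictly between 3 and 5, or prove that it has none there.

Evaluate at the endpoints: f(3) = -8, f(5) = -68 — same sign (negative).
The derivative f'(t) = -3t^2 + 6t - 5 is a quadratic with discriminant 6² − 4·(-3)·(-5) = -24 < 0; it never vanishes, so it is always negative (sign of the leading coefficient).
Hence f is strictly decreasing on ℝ, and in particular on [3, 5]. A strictly monotone function with same-sign endpoint values stays negative on the whole interval, so f has no zero in (3, 5).

No.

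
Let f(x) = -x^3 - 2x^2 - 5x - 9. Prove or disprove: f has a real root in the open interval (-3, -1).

f(-3) = 15 and f(-1) = -5, which have opposite signs.
Since f is a polynomial it is continuous on [-3, -1].
By the Intermediate Value Theorem f must vanish at some point of (-3, -1).

Yes, f has a root in the interval.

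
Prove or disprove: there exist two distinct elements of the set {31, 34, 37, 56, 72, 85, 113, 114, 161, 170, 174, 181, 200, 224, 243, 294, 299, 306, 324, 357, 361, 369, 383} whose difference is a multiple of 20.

Yes: 34 and 114.

Both 34 and 114 leave remainder 14 on division by 20; their difference 80 = 4·20 is a multiple of 20.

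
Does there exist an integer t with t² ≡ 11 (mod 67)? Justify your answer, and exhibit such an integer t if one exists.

Apply Euler's criterion with the prime 67: 11 is a quadratic residue iff 11^33 ≡ 1 (mod 67), and a non-residue iff it is ≡ −1.
Repeated squaring mod 67: 11^2 = 121 ≡ 54; 11^4 ≡ 54² = 2916 ≡ 35; 11^8 ≡ 35² = 1225 ≡ 19; 11^16 ≡ 19² = 361 ≡ 26; 11^32 ≡ 26² = 676 ≡ 6.
Since 33 = 32 + 1, 11^33 ≡ 6 · 11; multiplying out mod 67: 6·11 = 66 ≡ 66. Thus 11^33 ≡ 66 ≡ −1 (mod 67).
The value −1 means 11 is a non-residue modulo 67, so t² ≡ 11 (mod 67) is impossible.

No such integer exists.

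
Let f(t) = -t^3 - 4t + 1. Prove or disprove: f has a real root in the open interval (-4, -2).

No.

f(-4) = 81 and f(-2) = 17, both positive.
The derivative f'(t) = -3t^2 - 4 is a quadratic with discriminant 0² − 4·(-3)·(-4) = -48 < 0; it never vanishes, so it is always negative (sign of the leading coefficient).
So f is strictly decreasing; between -4 and -2 its values lie between f(-4) = 81 and f(-2) = 17, all positive. Therefore f has no root in (-4, -2).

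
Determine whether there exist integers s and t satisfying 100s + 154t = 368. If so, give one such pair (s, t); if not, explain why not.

s = 16, t = -8

Every value of 100s + 154t is a multiple of gcd(100, 154) = 2; since 2 ∣ 368, solutions exist.
Dividing through by 2 reduces the equation to 50s + 77t = 184.
Run the Euclidean algorithm on 77 and 50: 77 = 1·50 + 27, 50 = 1·27 + 23, 27 = 1·23 + 4, 23 = 5·4 + 3, 4 = 1·3 + 1, 3 = 3·1 + 0.
Working back up the chain: 1 = 4 − 1·3 = 4 − (23 − 5·4) = −23 + 6·4 = −23 + 6·(27 − 1·23) = 6·27 − 7·23 = 6·27 − 7·(50 − 1·27) = −7·50 + 13·27 = −7·50 + 13·(77 − 1·50) = 13·77 − 20·50. So 50·(-20) + 77·13 = 1.
Multiplying through by 184: s = (-20)·184 = -3680, t = 13·184 = 2392 is a solution.
Adding 48·77 to s and subtracting 48·50 from t gives the tidier solution (16, -8).
Check: 100·16 + 154·(-8) = 1600 − 1232 = 368. ✓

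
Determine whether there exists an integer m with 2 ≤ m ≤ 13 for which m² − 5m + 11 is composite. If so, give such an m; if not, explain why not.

m = 8

At m = 8: 8² − 5·8 + 11 = 35 = 5·7, which is composite.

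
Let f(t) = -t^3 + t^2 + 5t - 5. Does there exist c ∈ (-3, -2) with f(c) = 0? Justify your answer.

Yes, such a c exists.

f(-3) = 16 and f(-2) = -3, which have opposite signs.
Since f is a polynomial it is continuous on [-3, -2].
So by the Intermediate Value Theorem there is a c strictly between -3 and -2 with f(c) = 0.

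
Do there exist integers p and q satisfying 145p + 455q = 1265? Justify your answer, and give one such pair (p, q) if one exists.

Since gcd(145, 455) = 5 and 1265 = 5·253, Bézout's identity guarantees a solution.
Dividing through by 5 reduces the equation to 29p + 91q = 253.
Dividing repeatedly: 91 = 3·29 + 4, 29 = 7·4 + 1, 4 = 4·1 + 0.
Working back up the chain: 1 = 29 − 7·4 = 29 − 7·(91 − 3·29) = −7·91 + 22·29. So 29·22 + 91·(-7) = 1.
Times 253: 29·5566 + 91·(-1771) = 253, so (5566, -1771) solves it.
Subtracting 61·91 from p and adding 61·29 to q gives the tidier solution (15, -2).
Indeed 145·15 + 455·(-2) = 2175 − 910 = 1265.

p = 15, q = -2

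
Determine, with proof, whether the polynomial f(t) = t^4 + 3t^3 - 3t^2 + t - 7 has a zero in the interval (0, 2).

f(0) = -7 and f(2) = 23, which have opposite signs.
As a polynomial, f is continuous on every closed interval.
By the Intermediate Value Theorem, f takes the value 0 somewhere in the open interval.

Yes, f has a root in the interval.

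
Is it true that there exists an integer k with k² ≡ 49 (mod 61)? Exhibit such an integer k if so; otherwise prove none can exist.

k = 54 works: 54² = 2916, and 2916 − 49 = 2867 = 47·61.

k = 54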